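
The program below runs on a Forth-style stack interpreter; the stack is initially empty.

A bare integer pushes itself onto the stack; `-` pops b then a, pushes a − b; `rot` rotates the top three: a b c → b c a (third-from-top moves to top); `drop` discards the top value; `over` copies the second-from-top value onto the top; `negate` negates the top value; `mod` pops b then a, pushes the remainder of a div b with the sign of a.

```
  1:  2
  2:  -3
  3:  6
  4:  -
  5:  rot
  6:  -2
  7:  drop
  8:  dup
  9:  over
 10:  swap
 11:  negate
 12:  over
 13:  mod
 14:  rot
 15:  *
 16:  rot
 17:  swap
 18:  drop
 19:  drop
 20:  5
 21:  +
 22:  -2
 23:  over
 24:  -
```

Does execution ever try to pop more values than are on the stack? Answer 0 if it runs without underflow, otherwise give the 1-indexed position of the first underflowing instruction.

5

2  : 2
-3 : 2 -3
6  : 2 -3 6
-  : 2 -9
rot  — needs 3 operands, stack has 2 → underflow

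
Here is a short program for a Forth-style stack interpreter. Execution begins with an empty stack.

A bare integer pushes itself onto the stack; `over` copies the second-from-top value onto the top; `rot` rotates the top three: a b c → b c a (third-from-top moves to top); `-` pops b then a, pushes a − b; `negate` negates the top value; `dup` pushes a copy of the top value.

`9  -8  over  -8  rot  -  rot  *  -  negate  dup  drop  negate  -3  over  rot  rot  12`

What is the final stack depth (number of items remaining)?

9       9
-8      9 -8
over    9 -8 9
-8      9 -8 9 -8
rot     9 9 -8 -8
-       9 9 0
rot     9 0 9
*       9 0
-       9
negate  -9
dup     -9 -9
drop    -9
negate  9
-3      9 -3
over    9 -3 9
rot     -3 9 9
rot     9 9 -3
12      9 9 -3 12

4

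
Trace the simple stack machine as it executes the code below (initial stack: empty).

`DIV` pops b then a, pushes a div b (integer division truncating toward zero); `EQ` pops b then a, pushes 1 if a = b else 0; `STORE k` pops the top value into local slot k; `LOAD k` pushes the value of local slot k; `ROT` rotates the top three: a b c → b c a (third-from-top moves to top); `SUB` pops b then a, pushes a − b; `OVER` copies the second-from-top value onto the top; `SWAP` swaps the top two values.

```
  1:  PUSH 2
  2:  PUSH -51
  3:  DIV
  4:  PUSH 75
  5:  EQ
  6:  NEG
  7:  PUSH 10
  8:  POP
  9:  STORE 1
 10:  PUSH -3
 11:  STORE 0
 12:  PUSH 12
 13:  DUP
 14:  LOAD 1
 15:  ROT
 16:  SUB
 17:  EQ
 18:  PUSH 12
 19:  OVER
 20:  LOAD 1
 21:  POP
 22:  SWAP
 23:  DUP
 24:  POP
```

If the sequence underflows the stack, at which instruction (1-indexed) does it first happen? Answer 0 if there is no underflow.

0

PUSH 2    2
PUSH -51  2 -51
DIV       0
PUSH 75   0 75
EQ        0
NEG       0
PUSH 10   0 10
POP       0
STORE 1   (empty)
PUSH -3   -3
STORE 0   (empty)
PUSH 12   12
DUP       12 12
LOAD 1    12 12 0
ROT       12 0 12
SUB       12 -12
EQ        0
PUSH 12   0 12
OVER      0 12 0
LOAD 1    0 12 0 0
POP       0 12 0
SWAP      0 0 12
DUP       0 0 12 12
POP       0 0 12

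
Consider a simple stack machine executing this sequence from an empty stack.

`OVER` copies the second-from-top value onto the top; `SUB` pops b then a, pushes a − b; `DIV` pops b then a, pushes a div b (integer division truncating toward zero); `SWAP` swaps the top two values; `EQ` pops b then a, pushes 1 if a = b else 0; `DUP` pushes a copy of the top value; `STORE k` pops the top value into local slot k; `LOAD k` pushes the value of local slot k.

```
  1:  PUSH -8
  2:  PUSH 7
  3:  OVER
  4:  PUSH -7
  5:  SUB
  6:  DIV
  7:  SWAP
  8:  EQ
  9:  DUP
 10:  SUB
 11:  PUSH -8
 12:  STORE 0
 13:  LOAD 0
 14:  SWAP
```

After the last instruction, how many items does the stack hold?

PUSH -8 : -8
PUSH 7  : -8 7
OVER    : -8 7 -8
PUSH -7 : -8 7 -8 -7
SUB     : -8 7 -1
DIV     : -8 -7
SWAP    : -7 -8
EQ      : 0
DUP     : 0 0
SUB     : 0
PUSH -8 : 0 -8
STORE 0 : 0
LOAD 0  : 0 -8
SWAP    : -8 0

2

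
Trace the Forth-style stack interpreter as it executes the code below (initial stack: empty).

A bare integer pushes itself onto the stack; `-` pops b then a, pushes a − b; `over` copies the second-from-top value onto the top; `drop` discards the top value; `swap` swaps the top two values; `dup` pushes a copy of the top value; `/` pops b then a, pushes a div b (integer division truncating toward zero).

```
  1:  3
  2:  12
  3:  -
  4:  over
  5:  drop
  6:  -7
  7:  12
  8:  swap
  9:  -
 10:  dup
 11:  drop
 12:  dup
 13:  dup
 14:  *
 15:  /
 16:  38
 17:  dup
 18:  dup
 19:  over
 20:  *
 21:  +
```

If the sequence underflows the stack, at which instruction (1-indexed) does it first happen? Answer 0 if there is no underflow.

3  -> 3
12 -> 3 12
-  -> -9
over  — needs 2 operands, stack has 1 → underflow

4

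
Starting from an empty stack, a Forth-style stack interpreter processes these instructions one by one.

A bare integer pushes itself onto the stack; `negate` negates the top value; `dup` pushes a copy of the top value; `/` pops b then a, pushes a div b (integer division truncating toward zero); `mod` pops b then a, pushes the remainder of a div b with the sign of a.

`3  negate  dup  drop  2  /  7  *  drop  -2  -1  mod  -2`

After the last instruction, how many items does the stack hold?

2

3      -> [3]
negate -> [-3]
dup    -> [-3, -3]
drop   -> [-3]
2      -> [-3, 2]
/      -> [-1]
7      -> [-1, 7]
*      -> [-7]
drop   -> []
-2     -> [-2]
-1     -> [-2, -1]
mod    -> [0]
-2     -> [0, -2]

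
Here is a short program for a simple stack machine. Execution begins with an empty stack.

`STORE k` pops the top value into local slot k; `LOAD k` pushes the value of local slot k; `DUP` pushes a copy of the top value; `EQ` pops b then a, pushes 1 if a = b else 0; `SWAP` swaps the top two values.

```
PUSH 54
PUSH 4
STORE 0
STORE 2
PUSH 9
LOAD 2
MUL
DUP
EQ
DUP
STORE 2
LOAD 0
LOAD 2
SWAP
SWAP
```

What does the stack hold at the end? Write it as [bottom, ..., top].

[1, 4, 1]

PUSH 54 : [54]
PUSH 4  : [54, 4]
STORE 0 : [54]
STORE 2 : []
PUSH 9  : [9]
LOAD 2  : [9, 54]
MUL     : [486]
DUP     : [486, 486]
EQ      : [1]
DUP     : [1, 1]
STORE 2 : [1]
LOAD 0  : [1, 4]
LOAD 2  : [1, 4, 1]
SWAP    : [1, 1, 4]
SWAP    : [1, 4, 1]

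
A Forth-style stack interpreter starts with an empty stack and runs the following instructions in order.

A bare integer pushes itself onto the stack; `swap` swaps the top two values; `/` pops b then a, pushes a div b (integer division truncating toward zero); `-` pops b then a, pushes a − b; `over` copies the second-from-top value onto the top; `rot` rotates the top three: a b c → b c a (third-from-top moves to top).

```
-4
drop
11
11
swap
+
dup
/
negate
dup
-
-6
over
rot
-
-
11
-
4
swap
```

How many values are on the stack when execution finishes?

2

-4     → -4
drop   → (empty)
11     → 11
11     → 11 11
swap   → 11 11
+      → 22
dup    → 22 22
/      → 1
negate → -1
dup    → -1 -1
-      → 0
-6     → 0 -6
over   → 0 -6 0
rot    → -6 0 0
-      → -6 0
-      → -6
11     → -6 11
-      → -17
4      → -17 4
swap   → 4 -17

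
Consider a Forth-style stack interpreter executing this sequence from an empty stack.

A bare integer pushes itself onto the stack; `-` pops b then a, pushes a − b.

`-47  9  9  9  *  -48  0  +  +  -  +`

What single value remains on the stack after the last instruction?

-47 → -47
9   → -47 9
9   → -47 9 9
9   → -47 9 9 9
*   → -47 9 81
-48 → -47 9 81 -48
0   → -47 9 81 -48 0
+   → -47 9 81 -48
+   → -47 9 33
-   → -47 -24
+   → -71

-71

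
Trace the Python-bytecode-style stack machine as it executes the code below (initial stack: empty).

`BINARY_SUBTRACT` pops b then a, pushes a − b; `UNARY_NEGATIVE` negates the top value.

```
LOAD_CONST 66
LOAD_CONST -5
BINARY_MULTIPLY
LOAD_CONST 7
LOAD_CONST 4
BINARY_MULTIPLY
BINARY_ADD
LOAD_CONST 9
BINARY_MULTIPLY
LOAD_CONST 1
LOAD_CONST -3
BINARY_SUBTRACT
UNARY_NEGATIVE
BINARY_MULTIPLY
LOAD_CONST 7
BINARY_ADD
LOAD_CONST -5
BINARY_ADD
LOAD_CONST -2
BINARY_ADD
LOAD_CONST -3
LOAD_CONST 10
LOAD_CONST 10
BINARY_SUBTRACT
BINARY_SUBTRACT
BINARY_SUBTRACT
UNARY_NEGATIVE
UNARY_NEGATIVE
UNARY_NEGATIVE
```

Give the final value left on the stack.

LOAD_CONST 66   -> [66]
LOAD_CONST -5   -> [66, -5]
BINARY_MULTIPLY -> [-330]
LOAD_CONST 7    -> [-330, 7]
LOAD_CONST 4    -> [-330, 7, 4]
BINARY_MULTIPLY -> [-330, 28]
BINARY_ADD      -> [-302]
LOAD_CONST 9    -> [-302, 9]
BINARY_MULTIPLY -> [-2718]
LOAD_CONST 1    -> [-2718, 1]
LOAD_CONST -3   -> [-2718, 1, -3]
BINARY_SUBTRACT -> [-2718, 4]
UNARY_NEGATIVE  -> [-2718, -4]
BINARY_MULTIPLY -> [10872]
LOAD_CONST 7    -> [10872, 7]
BINARY_ADD      -> [10879]
LOAD_CONST -5   -> [10879, -5]
BINARY_ADD      -> [10874]
LOAD_CONST -2   -> [10874, -2]
BINARY_ADD      -> [10872]
LOAD_CONST -3   -> [10872, -3]
LOAD_CONST 10   -> [10872, -3, 10]
LOAD_CONST 10   -> [10872, -3, 10, 10]
BINARY_SUBTRACT -> [10872, -3, 0]
BINARY_SUBTRACT -> [10872, -3]
BINARY_SUBTRACT -> [10875]
UNARY_NEGATIVE  -> [-10875]
UNARY_NEGATIVE  -> [10875]
UNARY_NEGATIVE  -> [-10875]

-10875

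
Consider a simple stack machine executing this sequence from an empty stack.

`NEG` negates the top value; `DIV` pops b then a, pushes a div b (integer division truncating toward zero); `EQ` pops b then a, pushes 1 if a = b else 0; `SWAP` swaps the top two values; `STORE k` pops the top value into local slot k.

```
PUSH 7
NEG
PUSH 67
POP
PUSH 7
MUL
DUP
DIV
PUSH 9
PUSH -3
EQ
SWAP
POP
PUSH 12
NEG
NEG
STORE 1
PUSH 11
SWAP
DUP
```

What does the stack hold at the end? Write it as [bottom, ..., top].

[11, 0, 0]

PUSH 7   7
NEG      -7
PUSH 67  -7 67
POP      -7
PUSH 7   -7 7
MUL      -49
DUP      -49 -49
DIV      1
PUSH 9   1 9
PUSH -3  1 9 -3
EQ       1 0
SWAP     0 1
POP      0
PUSH 12  0 12
NEG      0 -12
NEG      0 12
STORE 1  0
PUSH 11  0 11
SWAP     11 0
DUP      11 0 0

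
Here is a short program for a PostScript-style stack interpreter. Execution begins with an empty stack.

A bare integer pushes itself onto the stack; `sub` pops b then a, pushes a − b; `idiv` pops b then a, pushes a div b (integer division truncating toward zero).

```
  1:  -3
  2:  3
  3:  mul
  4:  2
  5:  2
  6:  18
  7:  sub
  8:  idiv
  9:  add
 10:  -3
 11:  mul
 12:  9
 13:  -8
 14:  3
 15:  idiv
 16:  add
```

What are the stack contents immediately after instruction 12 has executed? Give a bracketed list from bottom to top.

-3    [-3]
3     [-3, 3]
mul   [-9]
2     [-9, 2]
2     [-9, 2, 2]
18    [-9, 2, 2, 18]
sub   [-9, 2, -16]
idiv  [-9, 0]
add   [-9]
-3    [-9, -3]
mul   [27]
9     [27, 9]

[27, 9]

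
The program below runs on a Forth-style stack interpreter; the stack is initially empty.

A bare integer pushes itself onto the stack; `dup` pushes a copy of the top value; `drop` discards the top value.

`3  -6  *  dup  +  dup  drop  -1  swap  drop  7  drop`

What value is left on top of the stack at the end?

-1

3     3
-6    3 -6
*     -18
dup   -18 -18
+     -36
dup   -36 -36
drop  -36
-1    -36 -1
swap  -1 -36
drop  -1
7     -1 7
drop  -1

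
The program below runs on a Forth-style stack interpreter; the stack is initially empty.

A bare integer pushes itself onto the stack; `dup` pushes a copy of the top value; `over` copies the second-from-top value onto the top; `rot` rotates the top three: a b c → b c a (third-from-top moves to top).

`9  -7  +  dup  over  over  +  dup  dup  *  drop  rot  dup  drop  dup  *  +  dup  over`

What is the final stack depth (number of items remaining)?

4

9    -> [9]
-7   -> [9, -7]
+    -> [2]
dup  -> [2, 2]
over -> [2, 2, 2]
over -> [2, 2, 2, 2]
+    -> [2, 2, 4]
dup  -> [2, 2, 4, 4]
dup  -> [2, 2, 4, 4, 4]
*    -> [2, 2, 4, 16]
drop -> [2, 2, 4]
rot  -> [2, 4, 2]
dup  -> [2, 4, 2, 2]
drop -> [2, 4, 2]
dup  -> [2, 4, 2, 2]
*    -> [2, 4, 4]
+    -> [2, 8]
dup  -> [2, 8, 8]
over -> [2, 8, 8, 8]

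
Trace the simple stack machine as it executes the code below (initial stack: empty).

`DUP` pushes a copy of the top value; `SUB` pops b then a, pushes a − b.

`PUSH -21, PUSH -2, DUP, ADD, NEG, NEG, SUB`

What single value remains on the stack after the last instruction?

PUSH -21 → -21
PUSH -2  → -21 -2
DUP      → -21 -2 -2
ADD      → -21 -4
NEG      → -21 4
NEG      → -21 -4
SUB      → -17

-17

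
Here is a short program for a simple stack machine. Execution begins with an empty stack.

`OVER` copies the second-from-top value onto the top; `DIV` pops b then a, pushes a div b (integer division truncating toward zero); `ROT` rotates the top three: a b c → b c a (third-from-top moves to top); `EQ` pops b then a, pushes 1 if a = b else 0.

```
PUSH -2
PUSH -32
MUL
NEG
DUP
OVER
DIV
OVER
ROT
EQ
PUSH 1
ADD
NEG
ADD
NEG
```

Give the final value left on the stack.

1

PUSH -2  -> -2
PUSH -32 -> -2 -32
MUL      -> 64
NEG      -> -64
DUP      -> -64 -64
OVER     -> -64 -64 -64
DIV      -> -64 1
OVER     -> -64 1 -64
ROT      -> 1 -64 -64
EQ       -> 1 1
PUSH 1   -> 1 1 1
ADD      -> 1 2
NEG      -> 1 -2
ADD      -> -1
NEG      -> 1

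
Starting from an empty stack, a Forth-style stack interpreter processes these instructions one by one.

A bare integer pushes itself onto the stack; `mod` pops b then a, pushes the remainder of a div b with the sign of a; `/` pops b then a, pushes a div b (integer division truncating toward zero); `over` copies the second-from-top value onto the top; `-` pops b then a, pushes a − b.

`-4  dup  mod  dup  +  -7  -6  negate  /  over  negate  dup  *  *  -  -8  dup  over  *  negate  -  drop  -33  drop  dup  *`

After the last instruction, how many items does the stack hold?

1

-4     → [-4]
dup    → [-4, -4]
mod    → [0]
dup    → [0, 0]
+      → [0]
-7     → [0, -7]
-6     → [0, -7, -6]
negate → [0, -7, 6]
/      → [0, -1]
over   → [0, -1, 0]
negate → [0, -1, 0]
dup    → [0, -1, 0, 0]
*      → [0, -1, 0]
*      → [0, 0]
-      → [0]
-8     → [0, -8]
dup    → [0, -8, -8]
over   → [0, -8, -8, -8]
*      → [0, -8, 64]
negate → [0, -8, -64]
-      → [0, 56]
drop   → [0]
-33    → [0, -33]
drop   → [0]
dup    → [0, 0]
*      → [0]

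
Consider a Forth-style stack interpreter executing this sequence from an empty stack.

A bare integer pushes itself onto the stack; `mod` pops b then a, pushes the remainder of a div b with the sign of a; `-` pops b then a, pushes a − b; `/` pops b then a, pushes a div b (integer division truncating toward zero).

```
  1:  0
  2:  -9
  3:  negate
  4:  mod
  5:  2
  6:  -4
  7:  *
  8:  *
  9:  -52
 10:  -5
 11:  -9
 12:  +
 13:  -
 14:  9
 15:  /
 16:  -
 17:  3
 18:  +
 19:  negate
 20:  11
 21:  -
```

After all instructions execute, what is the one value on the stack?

0       0
-9      0 -9
negate  0 9
mod     0
2       0 2
-4      0 2 -4
*       0 -8
*       0
-52     0 -52
-5      0 -52 -5
-9      0 -52 -5 -9
+       0 -52 -14
-       0 -38
9       0 -38 9
/       0 -4
-       4
3       4 3
+       7
negate  -7
11      -7 11
-       -18

-18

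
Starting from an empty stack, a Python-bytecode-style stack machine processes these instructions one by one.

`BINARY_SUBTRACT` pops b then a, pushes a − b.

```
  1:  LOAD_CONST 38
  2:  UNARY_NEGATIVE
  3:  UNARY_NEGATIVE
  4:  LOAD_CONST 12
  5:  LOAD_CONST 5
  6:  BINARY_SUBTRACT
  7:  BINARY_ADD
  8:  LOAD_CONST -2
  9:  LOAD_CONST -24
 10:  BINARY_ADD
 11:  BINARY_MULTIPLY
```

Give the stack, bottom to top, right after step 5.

[38, 12, 5]

LOAD_CONST 38   38
UNARY_NEGATIVE  -38
UNARY_NEGATIVE  38
LOAD_CONST 12   38 12
LOAD_CONST 5    38 12 5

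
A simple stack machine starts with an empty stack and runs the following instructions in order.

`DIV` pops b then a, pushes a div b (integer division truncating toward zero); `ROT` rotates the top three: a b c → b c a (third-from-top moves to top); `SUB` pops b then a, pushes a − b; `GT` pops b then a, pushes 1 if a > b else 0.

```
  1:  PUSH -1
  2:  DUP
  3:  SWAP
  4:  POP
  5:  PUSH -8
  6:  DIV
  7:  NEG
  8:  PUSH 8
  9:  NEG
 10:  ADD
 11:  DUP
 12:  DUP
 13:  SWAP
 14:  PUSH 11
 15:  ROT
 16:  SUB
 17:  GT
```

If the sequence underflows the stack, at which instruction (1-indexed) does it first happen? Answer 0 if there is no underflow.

0

PUSH -1  -1
DUP      -1 -1
SWAP     -1 -1
POP      -1
PUSH -8  -1 -8
DIV      0
NEG      0
PUSH 8   0 8
NEG      0 -8
ADD      -8
DUP      -8 -8
DUP      -8 -8 -8
SWAP     -8 -8 -8
PUSH 11  -8 -8 -8 11
ROT      -8 -8 11 -8
SUB      -8 -8 19
GT       -8 0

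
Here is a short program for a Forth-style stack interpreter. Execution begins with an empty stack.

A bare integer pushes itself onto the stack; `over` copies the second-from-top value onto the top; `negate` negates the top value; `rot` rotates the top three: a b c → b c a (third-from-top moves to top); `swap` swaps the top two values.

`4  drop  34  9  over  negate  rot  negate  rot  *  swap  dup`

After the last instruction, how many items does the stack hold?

4      -> [4]
drop   -> []
34     -> [34]
9      -> [34, 9]
over   -> [34, 9, 34]
negate -> [34, 9, -34]
rot    -> [9, -34, 34]
negate -> [9, -34, -34]
rot    -> [-34, -34, 9]
*      -> [-34, -306]
swap   -> [-306, -34]
dup    -> [-306, -34, -34]

3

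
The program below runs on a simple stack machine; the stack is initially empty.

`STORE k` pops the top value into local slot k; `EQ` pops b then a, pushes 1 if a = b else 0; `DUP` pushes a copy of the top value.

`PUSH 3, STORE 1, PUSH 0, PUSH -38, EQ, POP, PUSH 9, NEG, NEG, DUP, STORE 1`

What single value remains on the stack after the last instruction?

PUSH 3   → 3
STORE 1  → (empty)
PUSH 0   → 0
PUSH -38 → 0 -38
EQ       → 0
POP      → (empty)
PUSH 9   → 9
NEG      → -9
NEG      → 9
DUP      → 9 9
STORE 1  → 9

9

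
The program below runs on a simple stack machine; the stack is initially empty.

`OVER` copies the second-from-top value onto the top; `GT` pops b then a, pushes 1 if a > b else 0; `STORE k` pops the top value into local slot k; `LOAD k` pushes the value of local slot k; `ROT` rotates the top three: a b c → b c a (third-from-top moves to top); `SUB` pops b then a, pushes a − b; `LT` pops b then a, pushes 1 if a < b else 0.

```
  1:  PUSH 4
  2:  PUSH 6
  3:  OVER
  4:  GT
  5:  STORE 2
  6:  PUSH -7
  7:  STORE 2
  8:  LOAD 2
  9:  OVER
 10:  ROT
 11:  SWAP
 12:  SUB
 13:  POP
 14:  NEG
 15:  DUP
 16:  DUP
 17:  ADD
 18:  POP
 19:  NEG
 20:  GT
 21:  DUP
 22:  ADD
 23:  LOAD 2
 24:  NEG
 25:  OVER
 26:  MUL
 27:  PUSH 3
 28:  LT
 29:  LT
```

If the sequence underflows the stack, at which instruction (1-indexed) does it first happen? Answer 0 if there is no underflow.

PUSH 4  -> 4
PUSH 6  -> 4 6
OVER    -> 4 6 4
GT      -> 4 1
STORE 2 -> 4
PUSH -7 -> 4 -7
STORE 2 -> 4
LOAD 2  -> 4 -7
OVER    -> 4 -7 4
ROT     -> -7 4 4
SWAP    -> -7 4 4
SUB     -> -7 0
POP     -> -7
NEG     -> 7
DUP     -> 7 7
DUP     -> 7 7 7
ADD     -> 7 14
POP     -> 7
NEG     -> -7
GT  — needs 2 operands, stack has 1 → underflow

20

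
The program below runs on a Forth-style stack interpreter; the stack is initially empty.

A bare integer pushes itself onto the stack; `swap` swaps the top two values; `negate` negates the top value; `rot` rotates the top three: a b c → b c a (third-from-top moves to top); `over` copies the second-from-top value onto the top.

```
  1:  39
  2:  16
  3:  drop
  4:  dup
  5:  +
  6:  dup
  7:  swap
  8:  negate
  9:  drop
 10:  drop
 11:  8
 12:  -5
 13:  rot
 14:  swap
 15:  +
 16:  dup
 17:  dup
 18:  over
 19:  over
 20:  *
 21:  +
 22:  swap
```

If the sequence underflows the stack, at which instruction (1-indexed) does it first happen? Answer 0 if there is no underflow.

39      [39]
16      [39, 16]
drop    [39]
dup     [39, 39]
+       [78]
dup     [78, 78]
swap    [78, 78]
negate  [78, -78]
drop    [78]
drop    []
8       [8]
-5      [8, -5]
rot  — needs 3 operands, stack has 2 → underflow

13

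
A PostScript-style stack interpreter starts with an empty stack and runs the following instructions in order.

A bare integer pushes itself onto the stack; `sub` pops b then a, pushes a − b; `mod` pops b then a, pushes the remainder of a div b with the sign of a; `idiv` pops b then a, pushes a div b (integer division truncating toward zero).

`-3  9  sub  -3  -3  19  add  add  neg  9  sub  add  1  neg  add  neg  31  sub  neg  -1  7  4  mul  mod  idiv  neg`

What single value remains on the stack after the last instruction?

-4

-3   : -3
9    : -3 9
sub  : -12
-3   : -12 -3
-3   : -12 -3 -3
19   : -12 -3 -3 19
add  : -12 -3 16
add  : -12 13
neg  : -12 -13
9    : -12 -13 9
sub  : -12 -22
add  : -34
1    : -34 1
neg  : -34 -1
add  : -35
neg  : 35
31   : 35 31
sub  : 4
neg  : -4
-1   : -4 -1
7    : -4 -1 7
4    : -4 -1 7 4
mul  : -4 -1 28
mod  : -4 -1
idiv : 4
neg  : -4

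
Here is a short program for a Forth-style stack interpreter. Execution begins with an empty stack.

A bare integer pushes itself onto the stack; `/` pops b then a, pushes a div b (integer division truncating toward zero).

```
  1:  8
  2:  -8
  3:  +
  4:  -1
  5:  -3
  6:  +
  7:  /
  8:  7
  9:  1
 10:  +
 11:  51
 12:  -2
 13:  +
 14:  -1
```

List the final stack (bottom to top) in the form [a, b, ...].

[0, 8, 49, -1]

8  : 8
-8 : 8 -8
+  : 0
-1 : 0 -1
-3 : 0 -1 -3
+  : 0 -4
/  : 0
7  : 0 7
1  : 0 7 1
+  : 0 8
51 : 0 8 51
-2 : 0 8 51 -2
+  : 0 8 49
-1 : 0 8 49 -1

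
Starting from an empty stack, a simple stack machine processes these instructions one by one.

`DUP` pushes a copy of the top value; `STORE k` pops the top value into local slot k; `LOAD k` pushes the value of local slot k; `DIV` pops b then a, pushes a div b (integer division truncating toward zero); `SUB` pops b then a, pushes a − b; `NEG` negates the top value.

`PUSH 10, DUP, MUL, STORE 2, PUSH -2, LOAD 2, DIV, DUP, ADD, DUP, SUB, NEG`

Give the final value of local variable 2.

100

PUSH 10 → 10
DUP     → 10 10
MUL     → 100
STORE 2 → (empty)
PUSH -2 → -2
LOAD 2  → -2 100
DIV     → 0
DUP     → 0 0
ADD     → 0
DUP     → 0 0
SUB     → 0
NEG     → 0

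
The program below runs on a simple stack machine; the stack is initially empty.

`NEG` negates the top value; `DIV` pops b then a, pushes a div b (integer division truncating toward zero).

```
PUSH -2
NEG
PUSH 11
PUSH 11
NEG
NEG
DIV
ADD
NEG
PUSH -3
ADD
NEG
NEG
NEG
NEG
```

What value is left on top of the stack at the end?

PUSH -2 → -2
NEG     → 2
PUSH 11 → 2 11
PUSH 11 → 2 11 11
NEG     → 2 11 -11
NEG     → 2 11 11
DIV     → 2 1
ADD     → 3
NEG     → -3
PUSH -3 → -3 -3
ADD     → -6
NEG     → 6
NEG     → -6
NEG     → 6
NEG     → -6

-6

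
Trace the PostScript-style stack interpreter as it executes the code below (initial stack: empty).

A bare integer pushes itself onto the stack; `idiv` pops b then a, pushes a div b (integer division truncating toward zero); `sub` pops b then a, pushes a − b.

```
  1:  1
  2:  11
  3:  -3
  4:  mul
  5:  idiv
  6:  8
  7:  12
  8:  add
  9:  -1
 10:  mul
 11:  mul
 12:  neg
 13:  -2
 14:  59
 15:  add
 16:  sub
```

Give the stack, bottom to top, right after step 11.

1    -> [1]
11   -> [1, 11]
-3   -> [1, 11, -3]
mul  -> [1, -33]
idiv -> [0]
8    -> [0, 8]
12   -> [0, 8, 12]
add  -> [0, 20]
-1   -> [0, 20, -1]
mul  -> [0, -20]
mul  -> [0]

[0]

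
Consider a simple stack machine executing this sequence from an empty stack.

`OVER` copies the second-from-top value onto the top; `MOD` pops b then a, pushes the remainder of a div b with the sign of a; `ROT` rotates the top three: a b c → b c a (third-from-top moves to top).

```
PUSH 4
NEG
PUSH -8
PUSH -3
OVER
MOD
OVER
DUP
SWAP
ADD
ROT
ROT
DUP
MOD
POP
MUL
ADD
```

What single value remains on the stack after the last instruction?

124

PUSH 4  -> [4]
NEG     -> [-4]
PUSH -8 -> [-4, -8]
PUSH -3 -> [-4, -8, -3]
OVER    -> [-4, -8, -3, -8]
MOD     -> [-4, -8, -3]
OVER    -> [-4, -8, -3, -8]
DUP     -> [-4, -8, -3, -8, -8]
SWAP    -> [-4, -8, -3, -8, -8]
ADD     -> [-4, -8, -3, -16]
ROT     -> [-4, -3, -16, -8]
ROT     -> [-4, -16, -8, -3]
DUP     -> [-4, -16, -8, -3, -3]
MOD     -> [-4, -16, -8, 0]
POP     -> [-4, -16, -8]
MUL     -> [-4, 128]
ADD     -> [124]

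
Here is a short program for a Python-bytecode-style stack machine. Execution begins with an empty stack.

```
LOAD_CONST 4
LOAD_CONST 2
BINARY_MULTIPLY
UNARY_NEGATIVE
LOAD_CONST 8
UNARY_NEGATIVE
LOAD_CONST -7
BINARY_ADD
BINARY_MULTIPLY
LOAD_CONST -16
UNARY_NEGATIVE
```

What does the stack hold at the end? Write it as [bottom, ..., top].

[120, 16]

LOAD_CONST 4    → 4
LOAD_CONST 2    → 4 2
BINARY_MULTIPLY → 8
UNARY_NEGATIVE  → -8
LOAD_CONST 8    → -8 8
UNARY_NEGATIVE  → -8 -8
LOAD_CONST -7   → -8 -8 -7
BINARY_ADD      → -8 -15
BINARY_MULTIPLY → 120
LOAD_CONST -16  → 120 -16
UNARY_NEGATIVE  → 120 16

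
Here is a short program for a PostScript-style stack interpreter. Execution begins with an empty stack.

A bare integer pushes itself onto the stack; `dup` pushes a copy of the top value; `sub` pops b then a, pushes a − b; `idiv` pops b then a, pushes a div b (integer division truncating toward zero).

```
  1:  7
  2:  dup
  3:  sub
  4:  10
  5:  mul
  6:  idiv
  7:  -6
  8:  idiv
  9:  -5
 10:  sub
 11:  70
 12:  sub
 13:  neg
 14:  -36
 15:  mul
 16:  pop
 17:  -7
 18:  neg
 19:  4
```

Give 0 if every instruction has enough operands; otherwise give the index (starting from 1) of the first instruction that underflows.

7   -> 7
dup -> 7 7
sub -> 0
10  -> 0 10
mul -> 0
idiv  — needs 2 operands, stack has 1 → underflow

6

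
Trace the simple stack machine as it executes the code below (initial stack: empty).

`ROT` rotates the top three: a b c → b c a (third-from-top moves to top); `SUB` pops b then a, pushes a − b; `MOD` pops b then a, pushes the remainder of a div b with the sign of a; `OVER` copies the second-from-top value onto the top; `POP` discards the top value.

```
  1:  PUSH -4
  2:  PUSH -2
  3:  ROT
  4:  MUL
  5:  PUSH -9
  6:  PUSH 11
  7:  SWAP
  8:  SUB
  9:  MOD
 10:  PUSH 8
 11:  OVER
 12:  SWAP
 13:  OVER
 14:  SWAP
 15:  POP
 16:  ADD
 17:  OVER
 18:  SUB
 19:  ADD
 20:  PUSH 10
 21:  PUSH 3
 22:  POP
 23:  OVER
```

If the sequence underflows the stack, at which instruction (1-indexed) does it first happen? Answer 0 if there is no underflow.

3

PUSH -4 → -4
PUSH -2 → -4 -2
ROT  — needs 3 operands, stack has 2 → underflow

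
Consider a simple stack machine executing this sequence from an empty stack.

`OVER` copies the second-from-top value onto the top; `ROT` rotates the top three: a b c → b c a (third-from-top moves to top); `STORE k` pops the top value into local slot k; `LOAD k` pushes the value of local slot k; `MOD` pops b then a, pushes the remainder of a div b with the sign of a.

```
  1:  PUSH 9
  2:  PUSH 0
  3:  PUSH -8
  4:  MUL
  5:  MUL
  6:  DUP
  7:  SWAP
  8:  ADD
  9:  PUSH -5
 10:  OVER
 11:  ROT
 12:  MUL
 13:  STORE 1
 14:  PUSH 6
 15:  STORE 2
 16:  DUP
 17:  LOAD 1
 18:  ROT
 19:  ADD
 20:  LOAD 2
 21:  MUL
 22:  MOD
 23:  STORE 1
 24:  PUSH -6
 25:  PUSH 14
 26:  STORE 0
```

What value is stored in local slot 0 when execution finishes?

PUSH 9  : [9]
PUSH 0  : [9, 0]
PUSH -8 : [9, 0, -8]
MUL     : [9, 0]
MUL     : [0]
DUP     : [0, 0]
SWAP    : [0, 0]
ADD     : [0]
PUSH -5 : [0, -5]
OVER    : [0, -5, 0]
ROT     : [-5, 0, 0]
MUL     : [-5, 0]
STORE 1 : [-5]
PUSH 6  : [-5, 6]
STORE 2 : [-5]
DUP     : [-5, -5]
LOAD 1  : [-5, -5, 0]
ROT     : [-5, 0, -5]
ADD     : [-5, -5]
LOAD 2  : [-5, -5, 6]
MUL     : [-5, -30]
MOD     : [-5]
STORE 1 : []
PUSH -6 : [-6]
PUSH 14 : [-6, 14]
STORE 0 : [-6]

14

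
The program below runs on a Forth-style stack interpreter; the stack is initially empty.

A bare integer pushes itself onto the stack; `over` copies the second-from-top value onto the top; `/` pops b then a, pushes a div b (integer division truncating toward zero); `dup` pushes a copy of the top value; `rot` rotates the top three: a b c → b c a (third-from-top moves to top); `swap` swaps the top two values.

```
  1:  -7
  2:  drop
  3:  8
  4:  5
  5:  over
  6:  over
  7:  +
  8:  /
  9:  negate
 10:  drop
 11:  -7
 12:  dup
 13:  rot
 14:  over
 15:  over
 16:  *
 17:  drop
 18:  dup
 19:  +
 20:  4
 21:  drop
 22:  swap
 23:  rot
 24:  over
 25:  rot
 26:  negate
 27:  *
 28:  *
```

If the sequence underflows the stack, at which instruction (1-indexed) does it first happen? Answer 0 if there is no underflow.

0

-7     → [-7]
drop   → []
8      → [8]
5      → [8, 5]
over   → [8, 5, 8]
over   → [8, 5, 8, 5]
+      → [8, 5, 13]
/      → [8, 0]
negate → [8, 0]
drop   → [8]
-7     → [8, -7]
dup    → [8, -7, -7]
rot    → [-7, -7, 8]
over   → [-7, -7, 8, -7]
over   → [-7, -7, 8, -7, 8]
*      → [-7, -7, 8, -56]
drop   → [-7, -7, 8]
dup    → [-7, -7, 8, 8]
+      → [-7, -7, 16]
4      → [-7, -7, 16, 4]
drop   → [-7, -7, 16]
swap   → [-7, 16, -7]
rot    → [16, -7, -7]
over   → [16, -7, -7, -7]
rot    → [16, -7, -7, -7]
negate → [16, -7, -7, 7]
*      → [16, -7, -49]
*      → [16, 343]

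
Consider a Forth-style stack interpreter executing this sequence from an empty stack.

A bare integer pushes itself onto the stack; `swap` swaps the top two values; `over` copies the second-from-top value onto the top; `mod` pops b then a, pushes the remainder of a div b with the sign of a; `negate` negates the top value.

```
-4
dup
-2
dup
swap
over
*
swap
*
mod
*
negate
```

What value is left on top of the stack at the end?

-4     : -4
dup    : -4 -4
-2     : -4 -4 -2
dup    : -4 -4 -2 -2
swap   : -4 -4 -2 -2
over   : -4 -4 -2 -2 -2
*      : -4 -4 -2 4
swap   : -4 -4 4 -2
*      : -4 -4 -8
mod    : -4 -4
*      : 16
negate : -16

-16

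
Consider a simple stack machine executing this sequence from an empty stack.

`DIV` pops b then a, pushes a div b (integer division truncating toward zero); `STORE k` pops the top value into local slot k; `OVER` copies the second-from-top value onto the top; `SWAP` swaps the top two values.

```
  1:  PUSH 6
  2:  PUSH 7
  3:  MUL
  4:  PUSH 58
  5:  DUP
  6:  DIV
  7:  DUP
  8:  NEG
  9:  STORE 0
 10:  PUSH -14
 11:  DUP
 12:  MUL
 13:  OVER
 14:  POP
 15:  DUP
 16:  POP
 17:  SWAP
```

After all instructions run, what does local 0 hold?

PUSH 6    6
PUSH 7    6 7
MUL       42
PUSH 58   42 58
DUP       42 58 58
DIV       42 1
DUP       42 1 1
NEG       42 1 -1
STORE 0   42 1
PUSH -14  42 1 -14
DUP       42 1 -14 -14
MUL       42 1 196
OVER      42 1 196 1
POP       42 1 196
DUP       42 1 196 196
POP       42 1 196
SWAP      42 196 1

-1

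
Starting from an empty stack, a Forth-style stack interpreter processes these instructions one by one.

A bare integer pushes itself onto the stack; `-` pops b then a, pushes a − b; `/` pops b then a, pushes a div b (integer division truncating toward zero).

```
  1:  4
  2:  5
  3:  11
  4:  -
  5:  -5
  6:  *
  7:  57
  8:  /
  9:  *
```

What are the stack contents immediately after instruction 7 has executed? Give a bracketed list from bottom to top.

[4, 30, 57]

4  → [4]
5  → [4, 5]
11 → [4, 5, 11]
-  → [4, -6]
-5 → [4, -6, -5]
*  → [4, 30]
57 → [4, 30, 57]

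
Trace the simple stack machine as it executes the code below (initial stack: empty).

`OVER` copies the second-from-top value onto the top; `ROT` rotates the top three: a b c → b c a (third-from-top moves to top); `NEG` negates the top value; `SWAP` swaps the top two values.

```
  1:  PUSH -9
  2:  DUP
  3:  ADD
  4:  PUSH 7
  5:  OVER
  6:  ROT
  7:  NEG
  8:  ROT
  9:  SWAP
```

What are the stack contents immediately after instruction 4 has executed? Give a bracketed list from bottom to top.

[-18, 7]

PUSH -9  [-9]
DUP      [-9, -9]
ADD      [-18]
PUSH 7   [-18, 7]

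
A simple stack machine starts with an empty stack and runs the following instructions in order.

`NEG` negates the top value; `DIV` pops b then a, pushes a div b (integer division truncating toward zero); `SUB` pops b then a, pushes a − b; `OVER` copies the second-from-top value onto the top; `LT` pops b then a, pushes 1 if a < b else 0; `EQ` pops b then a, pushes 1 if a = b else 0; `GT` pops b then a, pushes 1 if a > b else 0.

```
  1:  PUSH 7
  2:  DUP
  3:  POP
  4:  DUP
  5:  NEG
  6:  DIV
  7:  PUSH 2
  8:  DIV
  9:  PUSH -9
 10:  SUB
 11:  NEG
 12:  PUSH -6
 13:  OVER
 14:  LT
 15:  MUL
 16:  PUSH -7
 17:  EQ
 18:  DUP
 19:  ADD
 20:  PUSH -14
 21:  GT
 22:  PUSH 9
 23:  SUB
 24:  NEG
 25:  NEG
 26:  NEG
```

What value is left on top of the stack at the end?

8

PUSH 7   : [7]
DUP      : [7, 7]
POP      : [7]
DUP      : [7, 7]
NEG      : [7, -7]
DIV      : [-1]
PUSH 2   : [-1, 2]
DIV      : [0]
PUSH -9  : [0, -9]
SUB      : [9]
NEG      : [-9]
PUSH -6  : [-9, -6]
OVER     : [-9, -6, -9]
LT       : [-9, 0]
MUL      : [0]
PUSH -7  : [0, -7]
EQ       : [0]
DUP      : [0, 0]
ADD      : [0]
PUSH -14 : [0, -14]
GT       : [1]
PUSH 9   : [1, 9]
SUB      : [-8]
NEG      : [8]
NEG      : [-8]
NEG      : [8]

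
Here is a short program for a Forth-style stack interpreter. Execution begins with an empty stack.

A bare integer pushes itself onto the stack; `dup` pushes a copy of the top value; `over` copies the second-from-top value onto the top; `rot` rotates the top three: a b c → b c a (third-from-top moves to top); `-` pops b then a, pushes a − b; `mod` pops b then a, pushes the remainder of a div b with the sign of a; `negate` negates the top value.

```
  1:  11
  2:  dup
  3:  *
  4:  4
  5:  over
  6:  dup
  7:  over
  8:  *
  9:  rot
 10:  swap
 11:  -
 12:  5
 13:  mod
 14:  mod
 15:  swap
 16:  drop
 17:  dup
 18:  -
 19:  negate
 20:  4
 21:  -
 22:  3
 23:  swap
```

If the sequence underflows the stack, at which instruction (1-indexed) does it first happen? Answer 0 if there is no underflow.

0

11     : [11]
dup    : [11, 11]
*      : [121]
4      : [121, 4]
over   : [121, 4, 121]
dup    : [121, 4, 121, 121]
over   : [121, 4, 121, 121, 121]
*      : [121, 4, 121, 14641]
rot    : [121, 121, 14641, 4]
swap   : [121, 121, 4, 14641]
-      : [121, 121, -14637]
5      : [121, 121, -14637, 5]
mod    : [121, 121, -2]
mod    : [121, 1]
swap   : [1, 121]
drop   : [1]
dup    : [1, 1]
-      : [0]
negate : [0]
4      : [0, 4]
-      : [-4]
3      : [-4, 3]
swap   : [3, -4]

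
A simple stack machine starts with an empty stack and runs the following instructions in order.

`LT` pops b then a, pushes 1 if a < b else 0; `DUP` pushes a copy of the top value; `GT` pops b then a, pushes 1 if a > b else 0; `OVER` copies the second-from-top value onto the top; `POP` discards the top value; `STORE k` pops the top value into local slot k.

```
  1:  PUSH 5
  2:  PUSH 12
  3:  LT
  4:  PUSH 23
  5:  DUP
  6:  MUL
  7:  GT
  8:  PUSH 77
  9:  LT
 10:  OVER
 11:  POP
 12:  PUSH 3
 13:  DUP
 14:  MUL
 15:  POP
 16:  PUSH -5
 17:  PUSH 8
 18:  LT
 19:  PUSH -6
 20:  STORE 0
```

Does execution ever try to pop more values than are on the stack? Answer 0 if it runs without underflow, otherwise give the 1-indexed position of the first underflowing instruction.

PUSH 5  → 5
PUSH 12 → 5 12
LT      → 1
PUSH 23 → 1 23
DUP     → 1 23 23
MUL     → 1 529
GT      → 0
PUSH 77 → 0 77
LT      → 1
OVER  — needs 2 operands, stack has 1 → underflow

10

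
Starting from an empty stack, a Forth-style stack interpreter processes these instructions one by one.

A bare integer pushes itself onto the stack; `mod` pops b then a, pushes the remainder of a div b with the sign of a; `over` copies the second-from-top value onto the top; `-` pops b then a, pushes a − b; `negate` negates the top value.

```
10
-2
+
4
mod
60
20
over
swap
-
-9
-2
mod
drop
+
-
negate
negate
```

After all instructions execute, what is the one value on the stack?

-100

10      10
-2      10 -2
+       8
4       8 4
mod     0
60      0 60
20      0 60 20
over    0 60 20 60
swap    0 60 60 20
-       0 60 40
-9      0 60 40 -9
-2      0 60 40 -9 -2
mod     0 60 40 -1
drop    0 60 40
+       0 100
-       -100
negate  100
negate  -100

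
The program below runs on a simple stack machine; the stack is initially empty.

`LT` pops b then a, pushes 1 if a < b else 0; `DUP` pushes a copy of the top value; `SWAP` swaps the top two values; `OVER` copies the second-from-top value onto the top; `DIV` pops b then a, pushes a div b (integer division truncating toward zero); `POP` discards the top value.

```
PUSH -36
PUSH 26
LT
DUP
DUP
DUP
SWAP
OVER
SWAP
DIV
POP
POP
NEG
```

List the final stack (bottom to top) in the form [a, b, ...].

[1, -1]

PUSH -36 : [-36]
PUSH 26  : [-36, 26]
LT       : [1]
DUP      : [1, 1]
DUP      : [1, 1, 1]
DUP      : [1, 1, 1, 1]
SWAP     : [1, 1, 1, 1]
OVER     : [1, 1, 1, 1, 1]
SWAP     : [1, 1, 1, 1, 1]
DIV      : [1, 1, 1, 1]
POP      : [1, 1, 1]
POP      : [1, 1]
NEG      : [1, -1]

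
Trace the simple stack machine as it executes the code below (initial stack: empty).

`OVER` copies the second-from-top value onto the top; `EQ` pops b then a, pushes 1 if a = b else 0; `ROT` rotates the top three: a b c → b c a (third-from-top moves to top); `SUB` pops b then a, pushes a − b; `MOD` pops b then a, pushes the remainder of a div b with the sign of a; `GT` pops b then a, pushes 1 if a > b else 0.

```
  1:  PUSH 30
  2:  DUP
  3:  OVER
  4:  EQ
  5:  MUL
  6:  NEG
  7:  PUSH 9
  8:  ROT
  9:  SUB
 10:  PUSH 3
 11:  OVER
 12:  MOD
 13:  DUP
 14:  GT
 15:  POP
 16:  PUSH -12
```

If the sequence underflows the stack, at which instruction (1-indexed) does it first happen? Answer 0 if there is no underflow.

8

PUSH 30  [30]
DUP      [30, 30]
OVER     [30, 30, 30]
EQ       [30, 1]
MUL      [30]
NEG      [-30]
PUSH 9   [-30, 9]
ROT  — needs 3 operands, stack has 2 → underflow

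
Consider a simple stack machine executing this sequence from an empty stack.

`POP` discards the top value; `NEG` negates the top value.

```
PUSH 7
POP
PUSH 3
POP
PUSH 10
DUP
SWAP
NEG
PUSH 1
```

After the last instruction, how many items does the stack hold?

3

PUSH 7  -> [7]
POP     -> []
PUSH 3  -> [3]
POP     -> []
PUSH 10 -> [10]
DUP     -> [10, 10]
SWAP    -> [10, 10]
NEG     -> [10, -10]
PUSH 1  -> [10, -10, 1]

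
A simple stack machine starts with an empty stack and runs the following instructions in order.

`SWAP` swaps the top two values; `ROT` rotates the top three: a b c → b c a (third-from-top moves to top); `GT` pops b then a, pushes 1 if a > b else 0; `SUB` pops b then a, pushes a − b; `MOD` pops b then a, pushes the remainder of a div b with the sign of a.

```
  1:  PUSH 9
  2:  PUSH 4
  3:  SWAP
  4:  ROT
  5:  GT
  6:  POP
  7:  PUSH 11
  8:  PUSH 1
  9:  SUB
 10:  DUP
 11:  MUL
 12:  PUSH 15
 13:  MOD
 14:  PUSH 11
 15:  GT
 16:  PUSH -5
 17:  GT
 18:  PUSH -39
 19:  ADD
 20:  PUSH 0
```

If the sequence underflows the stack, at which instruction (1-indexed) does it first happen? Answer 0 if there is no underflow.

PUSH 9 -> 9
PUSH 4 -> 9 4
SWAP   -> 4 9
ROT  — needs 3 operands, stack has 2 → underflow

4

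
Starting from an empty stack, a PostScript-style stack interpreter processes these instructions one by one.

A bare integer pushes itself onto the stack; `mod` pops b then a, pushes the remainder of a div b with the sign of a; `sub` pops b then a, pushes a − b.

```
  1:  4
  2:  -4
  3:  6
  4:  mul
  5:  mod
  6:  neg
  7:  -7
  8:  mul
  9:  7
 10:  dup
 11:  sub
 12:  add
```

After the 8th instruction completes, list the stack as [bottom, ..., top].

4   -> [4]
-4  -> [4, -4]
6   -> [4, -4, 6]
mul -> [4, -24]
mod -> [4]
neg -> [-4]
-7  -> [-4, -7]
mul -> [28]

[28]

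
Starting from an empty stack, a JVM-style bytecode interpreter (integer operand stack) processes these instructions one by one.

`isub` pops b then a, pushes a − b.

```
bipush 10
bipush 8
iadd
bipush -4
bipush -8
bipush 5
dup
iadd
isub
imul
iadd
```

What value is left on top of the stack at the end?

90

bipush 10 : 10
bipush 8  : 10 8
iadd      : 18
bipush -4 : 18 -4
bipush -8 : 18 -4 -8
bipush 5  : 18 -4 -8 5
dup       : 18 -4 -8 5 5
iadd      : 18 -4 -8 10
isub      : 18 -4 -18
imul      : 18 72
iadd      : 90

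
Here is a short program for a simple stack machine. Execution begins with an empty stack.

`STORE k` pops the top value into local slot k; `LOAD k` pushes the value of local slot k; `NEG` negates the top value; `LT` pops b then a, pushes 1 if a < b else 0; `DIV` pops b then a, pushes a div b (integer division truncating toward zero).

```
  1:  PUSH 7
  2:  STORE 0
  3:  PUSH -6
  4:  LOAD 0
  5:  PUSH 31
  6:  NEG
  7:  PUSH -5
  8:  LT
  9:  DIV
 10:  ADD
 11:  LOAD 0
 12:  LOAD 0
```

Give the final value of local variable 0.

7

PUSH 7  -> 7
STORE 0 -> (empty)
PUSH -6 -> -6
LOAD 0  -> -6 7
PUSH 31 -> -6 7 31
NEG     -> -6 7 -31
PUSH -5 -> -6 7 -31 -5
LT      -> -6 7 1
DIV     -> -6 7
ADD     -> 1
LOAD 0  -> 1 7
LOAD 0  -> 1 7 7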